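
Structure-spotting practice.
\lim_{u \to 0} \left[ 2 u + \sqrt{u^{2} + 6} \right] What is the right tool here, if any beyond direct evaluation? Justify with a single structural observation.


Method: no special technique — the expression is continuous at the evaluation point — substitute directly; no indeterminate form appears.


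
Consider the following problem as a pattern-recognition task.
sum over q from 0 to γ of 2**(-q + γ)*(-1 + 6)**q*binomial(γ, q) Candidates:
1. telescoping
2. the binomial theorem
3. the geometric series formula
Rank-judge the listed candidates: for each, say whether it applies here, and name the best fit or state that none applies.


Verdict: the binomial theorem — the summand is term q of a binomial expansion in (-1 + 6) and 2; the whole sum is a single power.
- telescoping — the terms as presented offer no neighboring cancellation — a telescoping rewrite may exist, but the displayed structure does not hand one over.
- the binomial theorem: applies; the problem has the shape this method handles.
- the geometric series formula — consecutive terms are not related by a fixed multiplier.


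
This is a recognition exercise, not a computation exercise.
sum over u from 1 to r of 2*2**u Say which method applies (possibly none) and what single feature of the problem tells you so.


Diagnosis: the geometric series formula — each term is 2 times the previous one, so the geometric-series formula applies directly.


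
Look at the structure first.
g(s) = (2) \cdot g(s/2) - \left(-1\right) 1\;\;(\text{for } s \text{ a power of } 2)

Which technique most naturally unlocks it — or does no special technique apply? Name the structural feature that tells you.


Technique: the master substitution — the argument shrinks by the factor 2, so measure the index on a logarithmic scale and the recursion becomes a shift.


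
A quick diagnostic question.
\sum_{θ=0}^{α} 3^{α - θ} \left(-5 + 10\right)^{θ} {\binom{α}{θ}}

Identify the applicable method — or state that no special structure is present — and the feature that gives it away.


Verdict: the binomial theorem — binomial coefficients against complementary powers of (-5 + 10) and 3: recognize the binomial expansion and resum.


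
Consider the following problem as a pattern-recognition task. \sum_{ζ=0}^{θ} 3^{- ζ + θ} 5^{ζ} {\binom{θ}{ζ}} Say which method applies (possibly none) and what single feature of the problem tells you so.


Diagnosis: the binomial theorem — binomial coefficients against complementary powers of 5 and 3: recognize the binomial expansion and resum.


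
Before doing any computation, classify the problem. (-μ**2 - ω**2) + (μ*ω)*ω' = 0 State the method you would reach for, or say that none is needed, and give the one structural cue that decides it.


Diagnosis: the homogeneous substitution — the slope is degree-zero homogeneous: the ratio substitution v = ω/μ collapses it. A Bernoulli substitution is a fair alternative on this equation directly; the homogeneous reading takes it as given.


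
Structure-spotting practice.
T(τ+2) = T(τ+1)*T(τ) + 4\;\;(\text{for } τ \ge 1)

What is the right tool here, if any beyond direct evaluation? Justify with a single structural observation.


Diagnosis: no special technique — the unknown sequence enters the update nonlinearly, so no linear method fits the recurrence as written — direct iteration remains.


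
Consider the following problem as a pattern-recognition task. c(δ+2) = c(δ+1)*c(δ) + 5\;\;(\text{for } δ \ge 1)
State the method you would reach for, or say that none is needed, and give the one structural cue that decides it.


Method: no special technique — the new term depends nonlinearly on the old ones, which disqualifies every superposition-based technique.


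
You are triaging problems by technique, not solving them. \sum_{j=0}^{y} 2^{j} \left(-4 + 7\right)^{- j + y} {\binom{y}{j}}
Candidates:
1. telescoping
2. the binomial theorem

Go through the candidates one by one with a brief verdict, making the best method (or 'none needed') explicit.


Technique: the binomial theorem — the binomial coefficients weight matched powers of 2 and (-4 + 7), which is exactly the expansion of a binomial power.
- telescoping: writing out consecutive terms as given produces no pairwise cancellation.
- the binomial theorem: a fit — the right tool for this form.


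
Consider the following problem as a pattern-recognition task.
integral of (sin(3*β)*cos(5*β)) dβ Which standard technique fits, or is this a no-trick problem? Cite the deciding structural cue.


Verdict: a trigonometric identity — apply product-to-sum to sin(3*β)*cos(5*β): two clean single-angle terms replace one awkward product.


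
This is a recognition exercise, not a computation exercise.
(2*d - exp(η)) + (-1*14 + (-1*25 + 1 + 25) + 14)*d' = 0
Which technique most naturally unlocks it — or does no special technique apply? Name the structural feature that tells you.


Verdict: a linear integrating factor — the equation is linear in d with coefficient 2; multiplying by the integrating factor exp(∫2) makes the left side a perfect derivative.


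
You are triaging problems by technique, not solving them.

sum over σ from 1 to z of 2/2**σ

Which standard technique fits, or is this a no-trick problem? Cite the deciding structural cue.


Diagnosis: the geometric series formula — consecutive terms stand in a fixed index-free ratio — the geometric sum formula closes it.


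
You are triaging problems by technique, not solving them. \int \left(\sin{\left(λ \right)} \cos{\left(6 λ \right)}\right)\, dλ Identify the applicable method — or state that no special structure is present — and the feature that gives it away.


Technique: a trigonometric identity — split \sin{\left(λ \right)} \cos{\left(6 λ \right)} with the angle-addition identities: the resulting sum integrates term by term.


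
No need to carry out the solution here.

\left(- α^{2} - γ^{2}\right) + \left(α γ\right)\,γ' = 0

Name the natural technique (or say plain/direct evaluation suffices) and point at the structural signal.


Method: the homogeneous substitution — solved for the derivative, the right side is unchanged under scaling α and γ together — it depends only on the ratio γ/α, so substitute a single ratio variable. Rearranged, this also fits the Bernoulli template directly; the homogeneous substitution reads the structure without the rearrangement.


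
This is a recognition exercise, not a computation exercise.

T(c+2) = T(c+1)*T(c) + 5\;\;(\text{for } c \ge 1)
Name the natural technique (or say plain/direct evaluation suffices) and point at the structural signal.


Technique: no special technique — once the recursion is nonlinear, characteristic roots, master substitutions, and summation factors are all off the table.


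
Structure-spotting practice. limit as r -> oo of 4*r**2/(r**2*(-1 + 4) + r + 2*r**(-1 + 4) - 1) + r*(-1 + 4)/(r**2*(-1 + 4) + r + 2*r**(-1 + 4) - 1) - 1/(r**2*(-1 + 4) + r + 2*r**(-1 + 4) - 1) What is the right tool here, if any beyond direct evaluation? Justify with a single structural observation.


Technique: dominant-term comparison — divide by the highest power of r present: lower-order terms vanish and the dominant ratio remains. Viewed as a single quotient this is an ∞/∞ form — an at-infinity application of l'Hôpital's rule would also resolve it; comparing leading growth reads the answer without differentiating.


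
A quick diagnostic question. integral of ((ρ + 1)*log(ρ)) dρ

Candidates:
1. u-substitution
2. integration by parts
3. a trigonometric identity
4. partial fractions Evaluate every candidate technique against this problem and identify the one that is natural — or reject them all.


Diagnosis: integration by parts — one parts step with u = log(ρ) trades the logarithm for an algebraic integrand.
- u-substitution: no subexpression of the integrand serves as a whole-integral substitution inner — individual terms may offer their own, but none carries its derivative as a factor of the full integrand; a working change of variable would have to be constructed from outside the expression.
- integration by parts: a fit — the right tool for this form.
- a trigonometric identity — with no trigonometric functions present, identity rewriting has no target.
- partial fractions — there is no rational-function structure to decompose.


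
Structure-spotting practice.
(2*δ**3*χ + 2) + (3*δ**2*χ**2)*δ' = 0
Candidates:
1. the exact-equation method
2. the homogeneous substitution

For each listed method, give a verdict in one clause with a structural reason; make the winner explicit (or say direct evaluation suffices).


Technique: the exact-equation method — this form is already the differential of something: the matching mixed partials of 2*δ**3*χ + 2 and 3*δ**2*χ**2 prove it.
- the exact-equation method: applicable, and directly so.
- the homogeneous substitution: solved for the derivative, the right side changes under joint scaling of the two variables.


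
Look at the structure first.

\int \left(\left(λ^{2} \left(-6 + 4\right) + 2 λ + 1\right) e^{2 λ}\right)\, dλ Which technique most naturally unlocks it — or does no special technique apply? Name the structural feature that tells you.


Best approach: integration by parts — a polynomial (λ^{2} \left(-6 + 4\right) + 2 λ + 1) against the kernel e^{2 λ} is the signature bounded-ladder case for integration by parts.


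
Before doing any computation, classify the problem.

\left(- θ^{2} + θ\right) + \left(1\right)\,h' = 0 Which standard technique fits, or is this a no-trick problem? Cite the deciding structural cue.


Diagnosis: no special technique — solved for the derivative, h never appears on the right — this is a direct integration in θ, not a differential-equations problem at heart.


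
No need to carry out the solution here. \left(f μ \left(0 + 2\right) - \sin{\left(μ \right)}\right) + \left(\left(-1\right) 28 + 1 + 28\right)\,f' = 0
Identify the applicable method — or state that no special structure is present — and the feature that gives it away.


Best approach: a linear integrating factor — the unknown enters only to the first power against a nonzero forcing term — the integrating-factor template applies directly.


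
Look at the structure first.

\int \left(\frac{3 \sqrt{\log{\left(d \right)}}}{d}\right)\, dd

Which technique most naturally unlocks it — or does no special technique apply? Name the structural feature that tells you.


Verdict: u-substitution — collected, the integrand has one factor that is, up to a constant, the derivative of an inner expression the rest depends on — substitute for that inner expression.


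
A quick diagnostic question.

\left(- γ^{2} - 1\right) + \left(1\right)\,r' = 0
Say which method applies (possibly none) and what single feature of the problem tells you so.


Verdict: no special technique — the slope is a pure function of γ; integrate both sides and be done.


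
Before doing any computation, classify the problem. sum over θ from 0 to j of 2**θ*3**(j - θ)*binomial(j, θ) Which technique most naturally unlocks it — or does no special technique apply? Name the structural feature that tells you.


Technique: the binomial theorem — terms weighting binomial(j, θ) against matched powers of 2 and 3 reassemble into (2 + 3)^j by the binomial theorem.


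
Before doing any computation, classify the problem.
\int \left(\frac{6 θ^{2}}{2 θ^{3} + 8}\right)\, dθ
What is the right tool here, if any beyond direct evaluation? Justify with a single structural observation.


Verdict: u-substitution — gathered as a product, the integrand carries the factor 6 θ^{2} — up to a constant, the derivative of the inner expression 2 θ^{3} + 8 — so u = 2 θ^{3} + 8 collapses the integral.


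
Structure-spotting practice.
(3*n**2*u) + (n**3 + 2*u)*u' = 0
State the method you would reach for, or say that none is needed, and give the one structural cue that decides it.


Diagnosis: the exact-equation method — 3*n**2*u and n**3 + 2*u pass the exactness check on the nose, so no integrating factor in n or u is needed at all.


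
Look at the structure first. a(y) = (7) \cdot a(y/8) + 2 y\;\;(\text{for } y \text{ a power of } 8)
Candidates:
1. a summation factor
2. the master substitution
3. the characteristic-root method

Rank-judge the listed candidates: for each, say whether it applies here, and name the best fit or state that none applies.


Verdict: the master substitution — treat m = log base 8 of y as the new clock: one recursion step advances m by one while y scales by 8.
- a summation factor — a divided-index call is outside the fixed-shift first-order family a summation factor normalizes.
- the master substitution: yes — fits the structure here.
- the characteristic-root method — a divided-index call is not the fixed-shift linear shape that characteristic roots solve.


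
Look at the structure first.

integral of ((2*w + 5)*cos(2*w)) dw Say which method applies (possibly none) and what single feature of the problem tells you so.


Best approach: integration by parts — a polynomial 2*w + 5 against the kernel cos(2*w) is the signature bounded-ladder case for integration by parts.


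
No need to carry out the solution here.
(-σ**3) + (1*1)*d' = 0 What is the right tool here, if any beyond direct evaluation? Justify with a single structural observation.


Method: no special technique — with d absent the equation is not coupled at all: direct integration in σ.


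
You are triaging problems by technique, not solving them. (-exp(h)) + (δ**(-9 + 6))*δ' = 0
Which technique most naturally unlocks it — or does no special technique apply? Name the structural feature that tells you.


Diagnosis: separation of variables — separating collects all δ-dependence with the derivative and leaves all h-dependence opposite: variables separate. The cross-partial test also passes here (vacuously, each side single-variable); the potential-function route would work, separation is simply more immediate.


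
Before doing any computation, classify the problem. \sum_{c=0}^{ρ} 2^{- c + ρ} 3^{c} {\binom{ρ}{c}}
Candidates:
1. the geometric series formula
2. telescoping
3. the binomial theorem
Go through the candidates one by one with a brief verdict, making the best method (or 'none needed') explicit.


Verdict: the binomial theorem — the summand is term c of a binomial expansion in 3 and 2; the whole sum is a single power.
- the geometric series formula — consecutive terms are not related by a fixed multiplier.
- telescoping — as presented, consecutive terms share no shifted copy to cancel against — no rewrite is on display to change that.
- the binomial theorem — applies; the problem has the shape this method handles.


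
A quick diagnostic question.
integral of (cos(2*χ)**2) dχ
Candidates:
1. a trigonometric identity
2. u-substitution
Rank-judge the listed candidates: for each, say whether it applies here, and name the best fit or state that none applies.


Best approach: a trigonometric identity — cos(2*χ)**2 carries an even exponent — trade it for double-angle cosines before integrating.
- a trigonometric identity — yes, a natural case for it.
- u-substitution: no subexpression of the integrand serves as a whole-integral substitution inner — individual terms may offer their own, but none carries its derivative as a factor of the full integrand; a working change of variable would have to be constructed from outside the expression.


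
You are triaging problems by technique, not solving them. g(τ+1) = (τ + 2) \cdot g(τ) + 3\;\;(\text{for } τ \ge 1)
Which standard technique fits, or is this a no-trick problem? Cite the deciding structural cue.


Verdict: a summation factor — with the index-dependent coefficient τ + 2, dividing by the cumulative product turns the left side into a pure difference.


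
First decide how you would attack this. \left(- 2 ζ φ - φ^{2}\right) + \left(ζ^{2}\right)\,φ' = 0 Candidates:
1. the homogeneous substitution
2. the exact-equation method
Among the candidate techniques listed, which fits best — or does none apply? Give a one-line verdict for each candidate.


Technique: the homogeneous substitution — the slope's numerator and denominator share total degree; set v = φ/ζ and the equation drops to separable form. Rearranged, this also fits the Bernoulli template directly; the homogeneous substitution reads the structure without the rearrangement.
- the homogeneous substitution: a fit — the right tool for this form.
- the exact-equation method: the cross partial derivatives disagree, so no single potential exists.


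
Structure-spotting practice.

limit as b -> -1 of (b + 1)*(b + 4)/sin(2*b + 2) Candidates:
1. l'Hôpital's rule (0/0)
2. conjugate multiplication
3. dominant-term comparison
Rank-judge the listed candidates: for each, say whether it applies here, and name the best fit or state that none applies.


Method: l'Hôpital's rule (0/0) — substituting -1 gives 0 over 0; differentiate top and bottom once and re-evaluate. Known elementary limits would finish this too — the rule just bypasses the case analysis.
- l'Hôpital's rule (0/0): yes — fits the structure here.
- conjugate multiplication — no difference of divergent radicals appears, so rationalizing has nothing to cancel.
- dominant-term comparison: this limit is not decided by comparing leading-term growth at infinity.


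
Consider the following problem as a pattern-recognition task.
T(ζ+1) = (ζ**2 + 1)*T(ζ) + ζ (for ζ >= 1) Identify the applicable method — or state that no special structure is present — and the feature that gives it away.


Verdict: a summation factor — an index-dependent multiplier ζ**2 + 1 rules out characteristic roots; a summation factor converts it to a pure difference.


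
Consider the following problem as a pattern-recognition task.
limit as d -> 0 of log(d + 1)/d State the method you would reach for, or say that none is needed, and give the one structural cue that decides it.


Verdict: l'Hôpital's rule (0/0) — plug in 0: top and bottom both hit zero, so differentiate each and retry. Known elementary limits would finish this too — the rule just bypasses the case analysis.


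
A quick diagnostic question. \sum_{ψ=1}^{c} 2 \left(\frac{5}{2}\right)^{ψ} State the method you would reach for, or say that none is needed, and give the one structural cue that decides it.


Best approach: the geometric series formula — consecutive terms stand in a fixed index-free ratio — the geometric sum formula closes it.


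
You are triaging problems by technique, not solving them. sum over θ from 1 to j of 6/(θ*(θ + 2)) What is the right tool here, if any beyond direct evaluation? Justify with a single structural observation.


Best approach: telescoping — the denominator's roots in 6/(θ*(θ + 2)) sit an integer apart: decomposition produces a self-cancelling chain.


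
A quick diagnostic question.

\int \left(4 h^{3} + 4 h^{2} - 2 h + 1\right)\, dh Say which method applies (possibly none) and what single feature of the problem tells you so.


Technique: no special technique — the integrand is a sum of constant multiples of powers of h — integrate term by term.


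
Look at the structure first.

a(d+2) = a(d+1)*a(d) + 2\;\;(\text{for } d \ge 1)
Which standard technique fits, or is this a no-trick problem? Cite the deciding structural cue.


Diagnosis: no special technique — the unknown enters the rule nonlinearly, not as a weighted sum — no linear method is even well-posed.


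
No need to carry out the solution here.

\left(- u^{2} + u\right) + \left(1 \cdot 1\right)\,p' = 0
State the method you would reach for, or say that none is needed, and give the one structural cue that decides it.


Best approach: no special technique — solved for the derivative, no p appears — this is antidifferentiation in u wearing ODE clothing.


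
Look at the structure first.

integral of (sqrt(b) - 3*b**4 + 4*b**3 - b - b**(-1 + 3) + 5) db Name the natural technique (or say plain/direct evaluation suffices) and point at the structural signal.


Technique: no special technique — a term-by-term power-rule job in b; no substitution or rearrangement earns its keep here.


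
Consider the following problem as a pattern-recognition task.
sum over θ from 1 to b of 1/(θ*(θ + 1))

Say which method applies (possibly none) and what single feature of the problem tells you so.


Best approach: telescoping — after splitting 1/(θ*(θ + 1)) into partial fractions, the pieces are shifted copies of one function and cancel telescopically.


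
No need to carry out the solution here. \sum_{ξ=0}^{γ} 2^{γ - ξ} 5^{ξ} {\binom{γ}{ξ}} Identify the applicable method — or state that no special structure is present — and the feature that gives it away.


Best approach: the binomial theorem — {\binom{γ}{ξ}} weighting matched powers of 5 and 2 is the expanded form of (5 + 2)^γ — fold it back up.


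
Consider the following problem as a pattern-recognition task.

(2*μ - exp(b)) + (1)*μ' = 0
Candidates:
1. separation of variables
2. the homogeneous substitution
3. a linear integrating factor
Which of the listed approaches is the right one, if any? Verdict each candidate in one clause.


Method: a linear integrating factor — the equation is linear in μ with coefficient 2; multiplying by the integrating factor exp(∫2) makes the left side a perfect derivative.
- separation of variables — no division isolates the independent variable from the unknown.
- the homogeneous substitution: the slope is not a function of the ratio of the variables alone.
- a linear integrating factor: applies; the problem has the shape this method handles.


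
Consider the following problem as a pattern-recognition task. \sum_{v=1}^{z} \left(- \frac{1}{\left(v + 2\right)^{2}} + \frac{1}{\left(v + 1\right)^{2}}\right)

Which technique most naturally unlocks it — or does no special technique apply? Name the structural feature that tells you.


Method: telescoping — each term adds \frac{1}{\left(v + 1\right)^{2}} and subtracts the same expression advanced one index; that subtracted piece cancels against the next term's added copy — only the boundary terms survive.


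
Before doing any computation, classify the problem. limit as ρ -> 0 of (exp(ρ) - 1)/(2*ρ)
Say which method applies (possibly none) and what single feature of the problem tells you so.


Technique: l'Hôpital's rule (0/0) — both numerator and denominator vanish at 0: the genuine 0/0 indeterminate that l'Hôpital exists for. Expanding numerator and denominator to first order gives the same value — the rule automates exactly that.


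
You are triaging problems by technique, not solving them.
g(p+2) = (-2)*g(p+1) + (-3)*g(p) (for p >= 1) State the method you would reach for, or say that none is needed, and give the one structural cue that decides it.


Diagnosis: the characteristic-root method — every coefficient is a fixed number and the forcing is zero — substitute r^p and read off the root equation.


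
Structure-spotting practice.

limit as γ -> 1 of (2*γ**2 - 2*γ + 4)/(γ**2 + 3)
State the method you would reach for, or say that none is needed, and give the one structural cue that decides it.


Verdict: no special technique — no zero denominators, no indeterminate clash at 1 — substitute and read off the value.


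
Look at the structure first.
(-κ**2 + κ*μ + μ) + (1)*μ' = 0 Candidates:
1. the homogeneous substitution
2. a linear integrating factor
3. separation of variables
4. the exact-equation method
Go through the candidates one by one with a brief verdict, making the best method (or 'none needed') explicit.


Diagnosis: a linear integrating factor — linear in the unknown with genuine forcing: multiply through by the exponential of the integrated coefficient and the left side closes into one derivative.
- the homogeneous substitution — rescaling both variables together changes the slope, so no ratio substitution collapses it.
- a linear integrating factor — yes — fits the structure here.
- separation of variables — the two dependences are entangled, not a clean product of one-variable pieces.
- the exact-equation method — the cross partial derivatives disagree, so no single potential exists.


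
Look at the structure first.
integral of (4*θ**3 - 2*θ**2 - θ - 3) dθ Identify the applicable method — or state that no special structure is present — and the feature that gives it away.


Technique: no special technique — the integrand is a sum of constant multiples of powers of θ — integrate term by term.


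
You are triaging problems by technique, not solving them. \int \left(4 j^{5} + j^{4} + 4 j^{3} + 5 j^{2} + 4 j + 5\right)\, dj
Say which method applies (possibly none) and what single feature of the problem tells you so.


Method: no special technique — the integrand is a sum of constant multiples of powers of j — integrate term by term.


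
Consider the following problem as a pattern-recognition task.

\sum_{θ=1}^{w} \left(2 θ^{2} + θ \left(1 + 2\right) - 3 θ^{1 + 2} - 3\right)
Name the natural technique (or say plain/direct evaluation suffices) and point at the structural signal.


Verdict: no special technique — constant-multiple powers of θ with no cancellation partners and no common ratio — use the standard power-sum formulas.


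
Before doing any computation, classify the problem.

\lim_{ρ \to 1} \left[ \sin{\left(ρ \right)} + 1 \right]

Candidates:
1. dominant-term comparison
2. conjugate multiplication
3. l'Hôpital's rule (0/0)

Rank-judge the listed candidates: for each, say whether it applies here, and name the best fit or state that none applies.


Best approach: no special technique — the function is continuous at 1; evaluation is itself the limit, no machinery required.
- dominant-term comparison: no dominant power emerges to decide the limit by degree comparison.
- conjugate multiplication: the conjugate move applies to radical differences, which this is not.
- l'Hôpital's rule (0/0) — substituting the point produces a determinate value, not a 0 over 0 clash.


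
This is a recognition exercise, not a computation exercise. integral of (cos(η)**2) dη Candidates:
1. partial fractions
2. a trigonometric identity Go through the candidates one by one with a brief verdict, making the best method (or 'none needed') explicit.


Technique: a trigonometric identity — even powers like cos(η)**2 never integrate directly; the half-angle identity lowers the degree first.
- partial fractions: there is no rational-function structure to decompose.
- a trigonometric identity: a fit — the right tool for this form.


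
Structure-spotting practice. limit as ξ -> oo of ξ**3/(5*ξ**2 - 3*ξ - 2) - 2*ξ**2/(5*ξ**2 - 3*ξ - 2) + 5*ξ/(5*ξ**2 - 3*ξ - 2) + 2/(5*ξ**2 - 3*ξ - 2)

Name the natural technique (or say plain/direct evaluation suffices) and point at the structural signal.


Method: dominant-term comparison — divide by the highest power of ξ present: lower-order terms vanish and the dominant ratio remains. Viewed as a single quotient this is an ∞/∞ form — an at-infinity application of l'Hôpital's rule would also resolve it; comparing leading growth reads the answer without differentiating.


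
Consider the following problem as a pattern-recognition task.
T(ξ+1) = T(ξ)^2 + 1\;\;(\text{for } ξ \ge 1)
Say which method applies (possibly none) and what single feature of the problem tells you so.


Method: no special technique — the update rule curves (it is not linear in the unknown sequence), so no superposition-based closed form attaches — iterate or study it directly.


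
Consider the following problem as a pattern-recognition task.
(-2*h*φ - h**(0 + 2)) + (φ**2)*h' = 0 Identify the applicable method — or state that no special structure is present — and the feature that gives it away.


Diagnosis: the homogeneous substitution — scaling φ and h together leaves the slope fixed — it depends only on h/φ, so substitute the ratio. A Bernoulli substitution is a fair alternative on this equation directly; the homogeneous reading takes it as given.


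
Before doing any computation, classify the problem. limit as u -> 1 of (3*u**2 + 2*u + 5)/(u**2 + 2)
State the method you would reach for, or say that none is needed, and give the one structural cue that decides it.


Diagnosis: no special technique — no vanishing denominator and no indeterminate clash at the point — evaluation is immediate.


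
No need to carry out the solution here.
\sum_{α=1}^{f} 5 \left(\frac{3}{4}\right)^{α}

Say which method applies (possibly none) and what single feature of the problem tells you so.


Method: the geometric series formula — the ratio of consecutive terms is the constant \frac{3}{4}, independent of the index — a geometric sum.


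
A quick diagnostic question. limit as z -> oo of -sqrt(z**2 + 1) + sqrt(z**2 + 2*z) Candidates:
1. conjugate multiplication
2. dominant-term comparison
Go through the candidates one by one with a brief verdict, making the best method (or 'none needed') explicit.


Method: conjugate multiplication — sqrt(z**2 + 2*z) and sqrt(z**2 + 1) both blow up, but their difference is tame once the conjugate rationalizes it.
- conjugate multiplication: yes, a natural case for it.
- dominant-term comparison: no dominant power emerges to decide the limit by degree comparison.


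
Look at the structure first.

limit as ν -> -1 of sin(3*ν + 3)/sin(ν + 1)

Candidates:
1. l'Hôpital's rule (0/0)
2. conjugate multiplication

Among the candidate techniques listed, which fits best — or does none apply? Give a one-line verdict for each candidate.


Technique: l'Hôpital's rule (0/0) — substituting -1 gives 0 over 0; differentiate top and bottom once and re-evaluate. Known elementary limits would finish this too — the rule just bypasses the case analysis.
- l'Hôpital's rule (0/0): yes, a natural case for it.
- conjugate multiplication — multiplying by a conjugate would not remove any indeterminacy here.


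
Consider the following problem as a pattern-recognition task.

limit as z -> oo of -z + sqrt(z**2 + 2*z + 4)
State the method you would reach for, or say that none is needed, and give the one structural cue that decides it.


Technique: conjugate multiplication — an infinity-minus-infinity difference with a surviving radical — multiply by the conjugate to cancel the divergence.


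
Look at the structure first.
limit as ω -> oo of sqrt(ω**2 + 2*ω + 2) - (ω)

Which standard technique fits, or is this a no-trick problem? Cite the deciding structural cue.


Method: conjugate multiplication — the difference sqrt(ω**2 + 2*ω + 2) - ω is an ∞ − ∞ stalemate; its conjugate partner breaks the tie.


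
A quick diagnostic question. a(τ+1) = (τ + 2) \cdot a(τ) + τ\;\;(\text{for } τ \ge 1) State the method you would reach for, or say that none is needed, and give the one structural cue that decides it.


Diagnosis: a summation factor — the coefficient τ + 2 drifts with the index, so no fixed root exists; normalizing by the cumulative product telescopes it.


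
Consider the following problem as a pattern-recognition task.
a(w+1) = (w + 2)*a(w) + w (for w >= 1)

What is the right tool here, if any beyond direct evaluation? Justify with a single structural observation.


Verdict: a summation factor — with the index-dependent coefficient w + 2, dividing by the cumulative product turns the left side into a pure difference.


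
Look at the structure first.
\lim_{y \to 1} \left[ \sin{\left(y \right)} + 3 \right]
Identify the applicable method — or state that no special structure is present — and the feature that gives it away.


Diagnosis: no special technique — no vanishing denominator and no indeterminate clash at the point — evaluation is immediate.


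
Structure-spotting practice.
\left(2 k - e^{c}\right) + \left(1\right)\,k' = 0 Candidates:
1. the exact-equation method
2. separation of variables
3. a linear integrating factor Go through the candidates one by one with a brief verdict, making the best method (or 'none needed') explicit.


Method: a linear integrating factor — k enters only linearly with coefficient 2; multiply by exp of the integral of 2 and the left side becomes one derivative.
- the exact-equation method: the mixed partial derivatives differ, so the left side is not a total differential.
- separation of variables — the two dependences are entangled, not a clean product of one-variable pieces.
- a linear integrating factor: applicable, and directly so.


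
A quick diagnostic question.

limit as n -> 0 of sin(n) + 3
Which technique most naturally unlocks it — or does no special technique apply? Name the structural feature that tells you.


Verdict: no special technique — no zero denominators, no indeterminate clash at 0 — substitute and read off the value.


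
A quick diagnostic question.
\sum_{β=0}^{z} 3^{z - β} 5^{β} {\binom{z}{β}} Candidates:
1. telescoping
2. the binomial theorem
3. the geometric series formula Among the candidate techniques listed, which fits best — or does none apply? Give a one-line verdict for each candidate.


Verdict: the binomial theorem — the summand is term β of a binomial expansion in 5 and 3; the whole sum is a single power.
- telescoping: neither a shifted-difference shape nor integer-spaced poles are present.
- the binomial theorem: applies; the problem has the shape this method handles.
- the geometric series formula: the term-to-term ratio changes with the index, so the geometric formula cannot close it.


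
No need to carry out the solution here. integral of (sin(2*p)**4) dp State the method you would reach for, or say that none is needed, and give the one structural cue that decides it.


Diagnosis: a trigonometric identity — the even exponent on sin(2*p)**4 signals one move: rewrite via cos of the doubled angle.


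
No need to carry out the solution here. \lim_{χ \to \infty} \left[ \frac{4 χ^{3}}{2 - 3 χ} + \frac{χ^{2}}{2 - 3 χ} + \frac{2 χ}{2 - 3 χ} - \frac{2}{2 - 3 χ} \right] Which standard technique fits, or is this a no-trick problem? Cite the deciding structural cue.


Method: dominant-term comparison — divide by the highest power of χ present: lower-order terms vanish and the dominant ratio remains. As a single quotient, the ∞/∞ shape would yield to repeated differentiation as well — the growth comparison gets there in one look.


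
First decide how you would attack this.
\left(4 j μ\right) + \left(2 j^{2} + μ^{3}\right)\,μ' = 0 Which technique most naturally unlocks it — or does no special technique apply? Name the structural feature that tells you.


Verdict: the exact-equation method — d/dμ of 4 j μ equals d/dj of 2 j^{2} + μ^{3}: the form is a total differential of one potential — integrate it exactly.


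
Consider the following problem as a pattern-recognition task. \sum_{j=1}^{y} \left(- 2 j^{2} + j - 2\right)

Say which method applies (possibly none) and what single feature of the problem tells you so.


Verdict: no special technique — the summand is a plain polynomial in j (expanding first if it arrives factored); standard power-sum formulas evaluate it term by term.


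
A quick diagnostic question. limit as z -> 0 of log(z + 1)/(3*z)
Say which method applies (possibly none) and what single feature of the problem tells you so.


Verdict: l'Hôpital's rule (0/0) — the 0/0 form at 0 is the signature situation for l'Hôpital's rule. The standard small-argument limits would also carry it; the rule is the systematic route.


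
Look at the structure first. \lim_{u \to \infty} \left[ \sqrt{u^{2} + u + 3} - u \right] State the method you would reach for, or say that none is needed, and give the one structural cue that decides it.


Diagnosis: conjugate multiplication — both pieces blow up but their difference is finite; the conjugate trick rationalizes \sqrt{u^{2} + u + 3} - u.


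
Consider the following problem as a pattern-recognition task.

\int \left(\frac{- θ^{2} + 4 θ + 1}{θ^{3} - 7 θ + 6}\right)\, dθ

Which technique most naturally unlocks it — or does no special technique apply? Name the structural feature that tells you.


Best approach: partial fractions — the bottom factors while the top stays lower-degree — split into simple fractions and integrate piece by piece.


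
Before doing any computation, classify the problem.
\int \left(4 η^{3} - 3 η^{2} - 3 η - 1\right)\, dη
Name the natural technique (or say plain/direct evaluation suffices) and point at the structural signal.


Method: no special technique — scan for structure and find none: constant multiples of powers of η, integrate directly.


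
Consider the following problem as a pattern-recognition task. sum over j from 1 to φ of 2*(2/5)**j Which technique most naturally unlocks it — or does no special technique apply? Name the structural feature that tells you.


Technique: the geometric series formula — the ratio of consecutive terms is the constant 2/5, independent of the index — a geometric sum.


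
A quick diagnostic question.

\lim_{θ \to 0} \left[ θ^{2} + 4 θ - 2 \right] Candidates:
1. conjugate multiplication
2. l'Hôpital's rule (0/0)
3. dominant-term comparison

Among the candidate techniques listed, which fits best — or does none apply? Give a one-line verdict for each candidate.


Technique: no special technique — no vanishing denominator and no indeterminate clash at the point — evaluation is immediate.
- conjugate multiplication — multiplying by a conjugate would not remove any indeterminacy here.
- l'Hôpital's rule (0/0): substituting the point gives a finite value outright — there is no indeterminate clash to repair.
- dominant-term comparison: this is not a rational comparison of growth rates at infinity.


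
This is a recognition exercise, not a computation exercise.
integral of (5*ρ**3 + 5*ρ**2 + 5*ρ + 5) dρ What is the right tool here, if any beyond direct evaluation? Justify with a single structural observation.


Best approach: no special technique — nothing composite, nothing rational, nothing trigonometric — each constant-multiple power of ρ integrates by the power rule alone.


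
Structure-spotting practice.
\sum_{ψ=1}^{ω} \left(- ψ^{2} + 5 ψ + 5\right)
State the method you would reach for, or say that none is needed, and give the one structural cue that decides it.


Best approach: no special technique — no cancellation, no constant ratio, no binomial weights — just polynomial terms summed directly.


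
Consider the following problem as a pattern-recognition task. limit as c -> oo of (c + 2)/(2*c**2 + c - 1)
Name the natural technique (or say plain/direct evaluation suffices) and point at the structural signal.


Diagnosis: dominant-term comparison — divide through by the highest power of c; every lower-order term dies and the dominant terms decide the limit. Viewed as a single quotient this is an ∞/∞ form — an at-infinity application of l'Hôpital's rule would also resolve it; comparing leading growth reads the answer without differentiating.


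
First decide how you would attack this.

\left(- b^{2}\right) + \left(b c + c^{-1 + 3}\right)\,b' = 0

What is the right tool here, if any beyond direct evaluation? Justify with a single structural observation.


Best approach: the homogeneous substitution — the slope's numerator and denominator have matching total degree, so it depends only on b/c and the ratio substitution collapses it. A Bernoulli substitution after rearrangement (possibly exchanging dependent and independent variable) is a fair alternative; the homogeneous route works on the equation as it stands.
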